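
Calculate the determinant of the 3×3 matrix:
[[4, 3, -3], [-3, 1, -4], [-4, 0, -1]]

Expansion along first row:
det = 4·det([[1,-4],[0,-1]]) - 3·det([[-3,-4],[-4,-1]]) + -3·det([[-3,1],[-4,0]])
    = 4·(1·-1 - -4·0) - 3·(-3·-1 - -4·-4) + -3·(-3·0 - 1·-4)
    = 4·-1 - 3·-13 + -3·4
    = -4 + 39 + -12 = 23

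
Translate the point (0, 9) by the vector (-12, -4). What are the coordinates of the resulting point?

Translation by (-12, -4) (homogeneous matrix [[1, 0, -12], [0, 1, -4], [0, 0, 1]]):
x' = 0 + -12 = -12
y' = 9 + -4 = 5
Result: (-12, 5)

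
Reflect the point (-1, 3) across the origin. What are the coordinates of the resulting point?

Reflection across origin: (-1, 3) → (1, -3)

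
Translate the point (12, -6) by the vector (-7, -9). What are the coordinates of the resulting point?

Translation by (-7, -9) (homogeneous matrix [[1, 0, -7], [0, 1, -9], [0, 0, 1]]):
x' = 12 + -7 = 5
y' = -6 + -9 = -15
Result: (5, -15)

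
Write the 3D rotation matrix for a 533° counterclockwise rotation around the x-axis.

Rotation matrix for counterclockwise 533° around x-axis:
cos(533°) = -0.9925, sin(533°) = 0.1219
Result: [[1, 0, 0], [0, -0.9925, -0.1219], [0, 0.1219, -0.9925]]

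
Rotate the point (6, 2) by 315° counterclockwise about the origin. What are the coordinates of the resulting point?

Rotation matrix for 315°: [[cos 315°, -sin 315°], [sin 315°, cos 315°]] ≈ [[0.707107, 0.707107], [-0.707107, 0.707107]]
[[0.707107, 0.707107], [-0.707107, 0.707107]] × [6, 2]ᵀ ≈ [5.6569, -2.8284]ᵀ
Result: (5.6569, -2.8284)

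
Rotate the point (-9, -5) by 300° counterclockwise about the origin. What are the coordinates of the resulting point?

Rotation matrix for 300°: [[cos 300°, -sin 300°], [sin 300°, cos 300°]] ≈ [[0.500000, 0.866025], [-0.866025, 0.500000]]
[[0.500000, 0.866025], [-0.866025, 0.500000]] × [-9, -5]ᵀ ≈ [-8.8301, 5.2942]ᵀ
Result: (-8.8301, 5.2942)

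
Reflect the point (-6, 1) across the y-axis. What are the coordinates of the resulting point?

Reflection across y-axis: (-6, 1) → (6, 1)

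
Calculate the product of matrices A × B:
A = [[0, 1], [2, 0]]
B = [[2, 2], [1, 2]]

Matrix multiplication:
C[0][0] = 0×2 + 1×1 = 1
C[0][1] = 0×2 + 1×2 = 2
C[1][0] = 2×2 + 0×1 = 4
C[1][1] = 2×2 + 0×2 = 4
Result: [[1, 2], [4, 4]]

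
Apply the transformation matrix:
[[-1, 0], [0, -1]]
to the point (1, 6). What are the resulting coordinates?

Matrix multiplication:
[[-1, 0], [0, -1]] × [1, 6]ᵀ
= [(-1)(1) + (0)(6), (0)(1) + (-1)(6)]ᵀ
= [-1, -6]ᵀ
Result: (-1, -6)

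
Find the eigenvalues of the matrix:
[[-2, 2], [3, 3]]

Characteristic equation: det(A - λI) = 0
λ² - (trace)λ + (det) = 0
trace = -2 + 3 = 1, det = (-2)(3) - (2)(3) = -12
λ² - (1)λ + (-12) = 0
λ = (1 ± √((1)² - 4·(-12))) / 2 = (1 ± √49) / 2
Solving: λ = -3, 4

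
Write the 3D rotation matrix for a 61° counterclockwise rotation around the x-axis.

Rotation matrix for counterclockwise 61° around x-axis:
cos(61°) = 0.4848, sin(61°) = 0.8746
Result: [[1, 0, 0], [0, 0.4848, -0.8746], [0, 0.8746, 0.4848]]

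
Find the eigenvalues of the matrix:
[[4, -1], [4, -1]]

Characteristic equation: det(A - λI) = 0
λ² - (trace)λ + (det) = 0
trace = 4 + -1 = 3, det = (4)(-1) - (-1)(4) = 0
λ² - (3)λ + (0) = 0
λ = (3 ± √((3)² - 4·(0))) / 2 = (3 ± √9) / 2
Solving: λ = 0, 3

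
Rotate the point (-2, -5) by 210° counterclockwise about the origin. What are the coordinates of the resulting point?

Rotation matrix for 210°: [[cos 210°, -sin 210°], [sin 210°, cos 210°]] ≈ [[-0.866025, 0.500000], [-0.500000, -0.866025]]
[[-0.866025, 0.500000], [-0.500000, -0.866025]] × [-2, -5]ᵀ ≈ [-0.7679, 5.3301]ᵀ
Result: (-0.7679, 5.3301)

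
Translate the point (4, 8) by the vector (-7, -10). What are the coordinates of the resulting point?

Translation by (-7, -10) (homogeneous matrix [[1, 0, -7], [0, 1, -10], [0, 0, 1]]):
x' = 4 + -7 = -3
y' = 8 + -10 = -2
Result: (-3, -2)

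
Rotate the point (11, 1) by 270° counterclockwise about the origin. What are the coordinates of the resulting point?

Rotation matrix for 270°: [[cos 270°, -sin 270°], [sin 270°, cos 270°]] = [[0, 1], [-1, 0]]
[[0, 1], [-1, 0]] × [11, 1]ᵀ = [1, -11]ᵀ
Result: (1, -11)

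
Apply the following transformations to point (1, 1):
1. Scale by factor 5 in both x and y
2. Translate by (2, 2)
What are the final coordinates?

Step 1: Scale (1, 1) by 5 → (5, 5)
Step 2: Translate by (2, 2) → (7, 7)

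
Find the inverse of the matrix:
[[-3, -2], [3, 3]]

For [[a,b],[c,d]], inverse = (1/det)·[[d,-b],[-c,a]]
det = (-3)(3) - (-2)(3) = -9 - -6 = -3
Inverse = (1/-3)·[[3, 2], [-3, -3]]
= [[-1, -2/3], [1, 1]]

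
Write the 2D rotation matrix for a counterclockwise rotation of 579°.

Rotation matrix formula: [[cos θ, -sin θ], [sin θ, cos θ]]
For θ = 579°:
cos(579°) = -0.7771
sin(579°) = -0.6293
Result: [[-0.7771, 0.6293], [-0.6293, -0.7771]]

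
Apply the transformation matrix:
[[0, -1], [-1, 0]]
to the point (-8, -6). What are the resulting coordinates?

Matrix multiplication:
[[0, -1], [-1, 0]] × [-8, -6]ᵀ
= [(0)(-8) + (-1)(-6), (-1)(-8) + (0)(-6)]ᵀ
= [6, 8]ᵀ
Result: (6, 8)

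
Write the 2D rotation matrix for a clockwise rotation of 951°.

Rotation matrix formula: [[cos θ, -sin θ], [sin θ, cos θ]]
A clockwise rotation by 951° is equivalent to a counterclockwise rotation by -951°.
For θ = -951°:
cos(-951°) = -0.6293
sin(-951°) = 0.7771
Result: [[-0.6293, -0.7771], [0.7771, -0.6293]]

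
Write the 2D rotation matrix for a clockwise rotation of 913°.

Rotation matrix formula: [[cos θ, -sin θ], [sin θ, cos θ]]
A clockwise rotation by 913° is equivalent to a counterclockwise rotation by -913°.
For θ = -913°:
cos(-913°) = -0.9744
sin(-913°) = 0.2250
Result: [[-0.9744, -0.2250], [0.2250, -0.9744]]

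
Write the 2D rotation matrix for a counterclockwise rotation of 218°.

Rotation matrix formula: [[cos θ, -sin θ], [sin θ, cos θ]]
For θ = 218°:
cos(218°) = -0.7880
sin(218°) = -0.6157
Result: [[-0.7880, 0.6157], [-0.6157, -0.7880]]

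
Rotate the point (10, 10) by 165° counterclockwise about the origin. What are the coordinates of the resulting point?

Rotation matrix for 165°: [[cos 165°, -sin 165°], [sin 165°, cos 165°]] ≈ [[-0.965926, -0.258819], [0.258819, -0.965926]]
[[-0.965926, -0.258819], [0.258819, -0.965926]] × [10, 10]ᵀ ≈ [-12.2474, -7.0711]ᵀ
Result: (-12.2474, -7.0711)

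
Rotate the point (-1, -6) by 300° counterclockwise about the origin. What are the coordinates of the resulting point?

Rotation matrix for 300°: [[cos 300°, -sin 300°], [sin 300°, cos 300°]] ≈ [[0.500000, 0.866025], [-0.866025, 0.500000]]
[[0.500000, 0.866025], [-0.866025, 0.500000]] × [-1, -6]ᵀ ≈ [-5.6962, -2.1340]ᵀ
Result: (-5.6962, -2.1340)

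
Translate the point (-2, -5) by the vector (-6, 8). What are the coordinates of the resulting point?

Translation by (-6, 8) (homogeneous matrix [[1, 0, -6], [0, 1, 8], [0, 0, 1]]):
x' = -2 + -6 = -8
y' = -5 + 8 = 3
Result: (-8, 3)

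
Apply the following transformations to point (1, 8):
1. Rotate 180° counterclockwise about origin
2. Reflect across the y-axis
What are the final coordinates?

Step 1: Rotate 180° → (-1, -8)
Step 2: Reflect across y-axis → (1, -8)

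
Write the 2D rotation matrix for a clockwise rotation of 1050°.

Rotation matrix formula: [[cos θ, -sin θ], [sin θ, cos θ]]
A clockwise rotation by 1050° is equivalent to a counterclockwise rotation by -1050°.
For θ = -1050°:
cos(-1050°) = √3/2
sin(-1050°) = 1/2
Result: [[√3/2, -1/2], [1/2, √3/2]]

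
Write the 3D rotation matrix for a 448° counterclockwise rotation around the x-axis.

Rotation matrix for counterclockwise 448° around x-axis:
cos(448°) = 0.0349, sin(448°) = 0.9994
Result: [[1, 0, 0], [0, 0.0349, -0.9994], [0, 0.9994, 0.0349]]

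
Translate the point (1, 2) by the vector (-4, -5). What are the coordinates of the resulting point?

Translation by (-4, -5) (homogeneous matrix [[1, 0, -4], [0, 1, -5], [0, 0, 1]]):
x' = 1 + -4 = -3
y' = 2 + -5 = -3
Result: (-3, -3)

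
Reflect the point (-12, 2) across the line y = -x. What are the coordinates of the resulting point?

Reflection across line y = -x: (-12, 2) → (-2, 12)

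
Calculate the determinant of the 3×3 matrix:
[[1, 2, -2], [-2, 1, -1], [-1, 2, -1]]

Expansion along first row:
det = 1·det([[1,-1],[2,-1]]) - 2·det([[-2,-1],[-1,-1]]) + -2·det([[-2,1],[-1,2]])
    = 1·(1·-1 - -1·2) - 2·(-2·-1 - -1·-1) + -2·(-2·2 - 1·-1)
    = 1·1 - 2·1 + -2·-3
    = 1 + -2 + 6 = 5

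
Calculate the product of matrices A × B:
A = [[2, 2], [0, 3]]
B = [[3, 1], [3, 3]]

Matrix multiplication:
C[0][0] = 2×3 + 2×3 = 12
C[0][1] = 2×1 + 2×3 = 8
C[1][0] = 0×3 + 3×3 = 9
C[1][1] = 0×1 + 3×3 = 9
Result: [[12, 8], [9, 9]]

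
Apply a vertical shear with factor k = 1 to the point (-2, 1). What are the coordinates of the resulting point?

Shear matrix for vertical shear with factor k = 1:
[[1, 0], [1, 1]]
Result: (-2, 1) → (-2, -1)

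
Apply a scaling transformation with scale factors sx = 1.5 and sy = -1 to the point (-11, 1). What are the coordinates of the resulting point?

Scaling matrix:
[[1.50, 0], [0, -1]]
Result: (-11 × 1.5, 1 × -1) = (-16.5, -1)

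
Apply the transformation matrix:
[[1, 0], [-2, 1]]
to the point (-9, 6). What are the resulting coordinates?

Matrix multiplication:
[[1, 0], [-2, 1]] × [-9, 6]ᵀ
= [(1)(-9) + (0)(6), (-2)(-9) + (1)(6)]ᵀ
= [-9, 24]ᵀ
Result: (-9, 24)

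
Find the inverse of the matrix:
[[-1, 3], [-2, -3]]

For [[a,b],[c,d]], inverse = (1/det)·[[d,-b],[-c,a]]
det = (-1)(-3) - (3)(-2) = 3 - -6 = 9
Inverse = (1/9)·[[-3, -3], [2, -1]]
= [[-1/3, -1/3], [2/9, -1/9]]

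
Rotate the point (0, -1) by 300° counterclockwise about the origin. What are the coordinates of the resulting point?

Rotation matrix for 300°: [[cos 300°, -sin 300°], [sin 300°, cos 300°]] ≈ [[0.500000, 0.866025], [-0.866025, 0.500000]]
[[0.500000, 0.866025], [-0.866025, 0.500000]] × [0, -1]ᵀ ≈ [-0.8660, -0.5000]ᵀ
Result: (-0.8660, -0.5000)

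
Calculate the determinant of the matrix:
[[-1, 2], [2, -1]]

For a 2×2 matrix [[a, b], [c, d]], det = ad - bc
det = (-1)(-1) - (2)(2) = 1 - 4 = -3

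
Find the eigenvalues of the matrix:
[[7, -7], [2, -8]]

Characteristic equation: det(A - λI) = 0
λ² - (trace)λ + (det) = 0
trace = 7 + -8 = -1, det = (7)(-8) - (-7)(2) = -42
λ² - (-1)λ + (-42) = 0
λ = (-1 ± √((-1)² - 4·(-42))) / 2 = (-1 ± √169) / 2
Solving: λ = -7, 6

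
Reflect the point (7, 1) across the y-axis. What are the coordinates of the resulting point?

Reflection across y-axis: (7, 1) → (-7, 1)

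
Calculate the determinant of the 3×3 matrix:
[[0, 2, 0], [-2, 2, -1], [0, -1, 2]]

Expansion along first row:
det = 0·det([[2,-1],[-1,2]]) - 2·det([[-2,-1],[0,2]]) + 0·det([[-2,2],[0,-1]])
    = 0·(2·2 - -1·-1) - 2·(-2·2 - -1·0) + 0·(-2·-1 - 2·0)
    = 0·3 - 2·-4 + 0·2
    = 0 + 8 + 0 = 8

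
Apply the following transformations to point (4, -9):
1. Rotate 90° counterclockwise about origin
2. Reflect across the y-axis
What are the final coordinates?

Step 1: Rotate 90° → (9, 4)
Step 2: Reflect across y-axis → (-9, 4)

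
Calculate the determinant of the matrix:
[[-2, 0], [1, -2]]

For a 2×2 matrix [[a, b], [c, d]], det = ad - bc
det = (-2)(-2) - (0)(1) = 4 - 0 = 4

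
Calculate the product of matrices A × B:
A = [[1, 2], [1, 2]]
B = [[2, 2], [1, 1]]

Matrix multiplication:
C[0][0] = 1×2 + 2×1 = 4
C[0][1] = 1×2 + 2×1 = 4
C[1][0] = 1×2 + 2×1 = 4
C[1][1] = 1×2 + 2×1 = 4
Result: [[4, 4], [4, 4]]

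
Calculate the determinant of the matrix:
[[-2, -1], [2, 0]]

For a 2×2 matrix [[a, b], [c, d]], det = ad - bc
det = (-2)(0) - (-1)(2) = 0 - -2 = 2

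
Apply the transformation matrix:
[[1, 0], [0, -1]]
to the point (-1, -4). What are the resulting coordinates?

Matrix multiplication:
[[1, 0], [0, -1]] × [-1, -4]ᵀ
= [(1)(-1) + (0)(-4), (0)(-1) + (-1)(-4)]ᵀ
= [-1, 4]ᵀ
Result: (-1, 4)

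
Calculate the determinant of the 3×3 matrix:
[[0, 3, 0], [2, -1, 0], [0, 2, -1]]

Expansion along first row:
det = 0·det([[-1,0],[2,-1]]) - 3·det([[2,0],[0,-1]]) + 0·det([[2,-1],[0,2]])
    = 0·(-1·-1 - 0·2) - 3·(2·-1 - 0·0) + 0·(2·2 - -1·0)
    = 0·1 - 3·-2 + 0·4
    = 0 + 6 + 0 = 6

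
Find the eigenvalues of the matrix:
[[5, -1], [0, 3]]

Characteristic equation: det(A - λI) = 0
λ² - (trace)λ + (det) = 0
trace = 5 + 3 = 8, det = (5)(3) - (-1)(0) = 15
λ² - (8)λ + (15) = 0
λ = (8 ± √((8)² - 4·(15))) / 2 = (8 ± √4) / 2
Solving: λ = 3, 5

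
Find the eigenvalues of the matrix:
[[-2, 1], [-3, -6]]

Characteristic equation: det(A - λI) = 0
λ² - (trace)λ + (det) = 0
trace = -2 + -6 = -8, det = (-2)(-6) - (1)(-3) = 15
λ² - (-8)λ + (15) = 0
λ = (-8 ± √((-8)² - 4·(15))) / 2 = (-8 ± √4) / 2
Solving: λ = -5, -3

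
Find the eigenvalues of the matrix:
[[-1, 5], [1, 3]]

Characteristic equation: det(A - λI) = 0
λ² - (trace)λ + (det) = 0
trace = -1 + 3 = 2, det = (-1)(3) - (5)(1) = -8
λ² - (2)λ + (-8) = 0
λ = (2 ± √((2)² - 4·(-8))) / 2 = (2 ± √36) / 2
Solving: λ = -2, 4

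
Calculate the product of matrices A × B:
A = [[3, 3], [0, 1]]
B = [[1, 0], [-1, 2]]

Matrix multiplication:
C[0][0] = 3×1 + 3×-1 = 0
C[0][1] = 3×0 + 3×2 = 6
C[1][0] = 0×1 + 1×-1 = -1
C[1][1] = 0×0 + 1×2 = 2
Result: [[0, 6], [-1, 2]]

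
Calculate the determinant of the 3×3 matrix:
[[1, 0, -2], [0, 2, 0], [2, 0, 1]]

Expansion along first row:
det = 1·det([[2,0],[0,1]]) - 0·det([[0,0],[2,1]]) + -2·det([[0,2],[2,0]])
    = 1·(2·1 - 0·0) - 0·(0·1 - 0·2) + -2·(0·0 - 2·2)
    = 1·2 - 0·0 + -2·-4
    = 2 + 0 + 8 = 10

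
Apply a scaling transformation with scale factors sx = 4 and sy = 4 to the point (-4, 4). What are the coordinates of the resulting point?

Scaling matrix:
[[4, 0], [0, 4]]
Result: (-4 × 4, 4 × 4) = (-16, 16)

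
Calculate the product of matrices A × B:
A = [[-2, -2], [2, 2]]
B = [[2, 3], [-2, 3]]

Matrix multiplication:
C[0][0] = -2×2 + -2×-2 = 0
C[0][1] = -2×3 + -2×3 = -12
C[1][0] = 2×2 + 2×-2 = 0
C[1][1] = 2×3 + 2×3 = 12
Result: [[0, -12], [0, 12]]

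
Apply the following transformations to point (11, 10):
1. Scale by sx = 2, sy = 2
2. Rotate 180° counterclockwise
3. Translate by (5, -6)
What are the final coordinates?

Step 1: Scale → (22, 20)
Step 2: Rotate 180° → (-22, -20)
Step 3: Translate → (-17, -26)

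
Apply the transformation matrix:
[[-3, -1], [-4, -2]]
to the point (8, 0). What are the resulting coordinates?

Matrix multiplication:
[[-3, -1], [-4, -2]] × [8, 0]ᵀ
= [(-3)(8) + (-1)(0), (-4)(8) + (-2)(0)]ᵀ
= [-24, -32]ᵀ
Result: (-24, -32)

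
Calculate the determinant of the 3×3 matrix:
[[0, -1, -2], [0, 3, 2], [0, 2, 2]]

Expansion along first row:
det = 0·det([[3,2],[2,2]]) - -1·det([[0,2],[0,2]]) + -2·det([[0,3],[0,2]])
    = 0·(3·2 - 2·2) - -1·(0·2 - 2·0) + -2·(0·2 - 3·0)
    = 0·2 - -1·0 + -2·0
    = 0 + 0 + 0 = 0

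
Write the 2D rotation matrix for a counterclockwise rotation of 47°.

Rotation matrix formula: [[cos θ, -sin θ], [sin θ, cos θ]]
For θ = 47°:
cos(47°) = 0.6820
sin(47°) = 0.7314
Result: [[0.6820, -0.7314], [0.7314, 0.6820]]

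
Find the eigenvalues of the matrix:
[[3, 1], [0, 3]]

Characteristic equation: det(A - λI) = 0
λ² - (trace)λ + (det) = 0
trace = 3 + 3 = 6, det = (3)(3) - (1)(0) = 9
λ² - (6)λ + (9) = 0
λ = (6 ± √((6)² - 4·(9))) / 2 = (6 ± √0) / 2
Solving: λ = 3, 3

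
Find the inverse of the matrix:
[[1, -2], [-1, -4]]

For [[a,b],[c,d]], inverse = (1/det)·[[d,-b],[-c,a]]
det = (1)(-4) - (-2)(-1) = -4 - 2 = -6
Inverse = (1/-6)·[[-4, 2], [1, 1]]
= [[2/3, -1/3], [-1/6, -1/6]]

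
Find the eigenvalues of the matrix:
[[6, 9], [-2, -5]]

Characteristic equation: det(A - λI) = 0
λ² - (trace)λ + (det) = 0
trace = 6 + -5 = 1, det = (6)(-5) - (9)(-2) = -12
λ² - (1)λ + (-12) = 0
λ = (1 ± √((1)² - 4·(-12))) / 2 = (1 ± √49) / 2
Solving: λ = -3, 4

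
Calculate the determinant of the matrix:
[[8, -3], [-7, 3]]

For a 2×2 matrix [[a, b], [c, d]], det = ad - bc
det = (8)(3) - (-3)(-7) = 24 - 21 = 3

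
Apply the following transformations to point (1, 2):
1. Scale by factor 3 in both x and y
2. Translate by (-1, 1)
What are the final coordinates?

Step 1: Scale (1, 2) by 3 → (3, 6)
Step 2: Translate by (-1, 1) → (2, 7)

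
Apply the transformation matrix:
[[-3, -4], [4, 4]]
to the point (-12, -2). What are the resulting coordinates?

Matrix multiplication:
[[-3, -4], [4, 4]] × [-12, -2]ᵀ
= [(-3)(-12) + (-4)(-2), (4)(-12) + (4)(-2)]ᵀ
= [44, -56]ᵀ
Result: (44, -56)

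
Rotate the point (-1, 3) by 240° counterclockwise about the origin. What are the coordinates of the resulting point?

Rotation matrix for 240°: [[cos 240°, -sin 240°], [sin 240°, cos 240°]] ≈ [[-0.500000, 0.866025], [-0.866025, -0.500000]]
[[-0.500000, 0.866025], [-0.866025, -0.500000]] × [-1, 3]ᵀ ≈ [3.0981, -0.6340]ᵀ
Result: (3.0981, -0.6340)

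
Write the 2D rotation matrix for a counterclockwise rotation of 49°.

Rotation matrix formula: [[cos θ, -sin θ], [sin θ, cos θ]]
For θ = 49°:
cos(49°) = 0.6561
sin(49°) = 0.7547
Result: [[0.6561, -0.7547], [0.7547, 0.6561]]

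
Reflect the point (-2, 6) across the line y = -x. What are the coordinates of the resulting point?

Reflection across line y = -x: (-2, 6) → (-6, 2)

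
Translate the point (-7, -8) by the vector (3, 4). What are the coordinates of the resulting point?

Translation by (3, 4) (homogeneous matrix [[1, 0, 3], [0, 1, 4], [0, 0, 1]]):
x' = -7 + 3 = -4
y' = -8 + 4 = -4
Result: (-4, -4)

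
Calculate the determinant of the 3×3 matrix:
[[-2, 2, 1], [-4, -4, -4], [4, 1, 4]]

Expansion along first row:
det = -2·det([[-4,-4],[1,4]]) - 2·det([[-4,-4],[4,4]]) + 1·det([[-4,-4],[4,1]])
    = -2·(-4·4 - -4·1) - 2·(-4·4 - -4·4) + 1·(-4·1 - -4·4)
    = -2·-12 - 2·0 + 1·12
    = 24 + 0 + 12 = 36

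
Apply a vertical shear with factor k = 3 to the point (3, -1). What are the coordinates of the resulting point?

Shear matrix for vertical shear with factor k = 3:
[[1, 0], [3, 1]]
Result: (3, -1) → (3, 8)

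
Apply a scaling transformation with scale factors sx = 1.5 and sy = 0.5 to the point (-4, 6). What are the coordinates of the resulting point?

Scaling matrix:
[[1.50, 0], [0, 0.50]]
Result: (-4 × 1.5, 6 × 0.5) = (-6, 3)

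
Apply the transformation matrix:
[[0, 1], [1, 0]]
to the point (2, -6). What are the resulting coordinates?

Matrix multiplication:
[[0, 1], [1, 0]] × [2, -6]ᵀ
= [(0)(2) + (1)(-6), (1)(2) + (0)(-6)]ᵀ
= [-6, 2]ᵀ
Result: (-6, 2)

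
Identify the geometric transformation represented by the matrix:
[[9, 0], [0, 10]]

This matrix represents: non-uniform scaling by sx = 9, sy = 10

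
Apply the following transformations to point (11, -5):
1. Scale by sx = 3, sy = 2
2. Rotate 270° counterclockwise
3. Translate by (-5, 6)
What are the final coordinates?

Step 1: Scale → (33, -10)
Step 2: Rotate 270° → (-10, -33)
Step 3: Translate → (-15, -27)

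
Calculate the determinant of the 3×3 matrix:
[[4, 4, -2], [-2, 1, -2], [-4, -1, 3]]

Expansion along first row:
det = 4·det([[1,-2],[-1,3]]) - 4·det([[-2,-2],[-4,3]]) + -2·det([[-2,1],[-4,-1]])
    = 4·(1·3 - -2·-1) - 4·(-2·3 - -2·-4) + -2·(-2·-1 - 1·-4)
    = 4·1 - 4·-14 + -2·6
    = 4 + 56 + -12 = 48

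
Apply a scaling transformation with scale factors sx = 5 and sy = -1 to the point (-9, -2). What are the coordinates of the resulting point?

Scaling matrix:
[[5, 0], [0, -1]]
Result: (-9 × 5, -2 × -1) = (-45, 2)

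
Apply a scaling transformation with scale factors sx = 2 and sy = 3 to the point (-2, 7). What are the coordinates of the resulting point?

Scaling matrix:
[[2, 0], [0, 3]]
Result: (-2 × 2, 7 × 3) = (-4, 21)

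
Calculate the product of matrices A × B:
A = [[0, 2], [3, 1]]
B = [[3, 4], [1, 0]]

Matrix multiplication:
C[0][0] = 0×3 + 2×1 = 2
C[0][1] = 0×4 + 2×0 = 0
C[1][0] = 3×3 + 1×1 = 10
C[1][1] = 3×4 + 1×0 = 12
Result: [[2, 0], [10, 12]]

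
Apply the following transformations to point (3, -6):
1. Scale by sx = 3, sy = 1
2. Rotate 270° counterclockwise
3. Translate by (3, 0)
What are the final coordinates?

Step 1: Scale → (9, -6)
Step 2: Rotate 270° → (-6, -9)
Step 3: Translate → (-3, -9)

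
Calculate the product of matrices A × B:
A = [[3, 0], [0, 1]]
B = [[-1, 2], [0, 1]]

Matrix multiplication:
C[0][0] = 3×-1 + 0×0 = -3
C[0][1] = 3×2 + 0×1 = 6
C[1][0] = 0×-1 + 1×0 = 0
C[1][1] = 0×2 + 1×1 = 1
Result: [[-3, 6], [0, 1]]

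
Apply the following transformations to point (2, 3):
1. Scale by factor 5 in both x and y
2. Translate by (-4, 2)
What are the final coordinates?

Step 1: Scale (2, 3) by 5 → (10, 15)
Step 2: Translate by (-4, 2) → (6, 17)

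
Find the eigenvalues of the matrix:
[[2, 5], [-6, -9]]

Characteristic equation: det(A - λI) = 0
λ² - (trace)λ + (det) = 0
trace = 2 + -9 = -7, det = (2)(-9) - (5)(-6) = 12
λ² - (-7)λ + (12) = 0
λ = (-7 ± √((-7)² - 4·(12))) / 2 = (-7 ± √1) / 2
Solving: λ = -4, -3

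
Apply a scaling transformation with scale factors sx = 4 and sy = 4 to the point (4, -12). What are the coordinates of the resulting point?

Scaling matrix:
[[4, 0], [0, 4]]
Result: (4 × 4, -12 × 4) = (16, -48)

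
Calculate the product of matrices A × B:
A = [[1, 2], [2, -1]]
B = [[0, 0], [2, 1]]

Matrix multiplication:
C[0][0] = 1×0 + 2×2 = 4
C[0][1] = 1×0 + 2×1 = 2
C[1][0] = 2×0 + -1×2 = -2
C[1][1] = 2×0 + -1×1 = -1
Result: [[4, 2], [-2, -1]]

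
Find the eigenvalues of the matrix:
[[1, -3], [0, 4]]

Characteristic equation: det(A - λI) = 0
λ² - (trace)λ + (det) = 0
trace = 1 + 4 = 5, det = (1)(4) - (-3)(0) = 4
λ² - (5)λ + (4) = 0
λ = (5 ± √((5)² - 4·(4))) / 2 = (5 ± √9) / 2
Solving: λ = 1, 4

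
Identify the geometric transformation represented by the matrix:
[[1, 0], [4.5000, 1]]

This matrix represents: vertical shear with factor 4.5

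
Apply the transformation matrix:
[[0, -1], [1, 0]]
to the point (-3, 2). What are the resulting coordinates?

Matrix multiplication:
[[0, -1], [1, 0]] × [-3, 2]ᵀ
= [(0)(-3) + (-1)(2), (1)(-3) + (0)(2)]ᵀ
= [-2, -3]ᵀ
Result: (-2, -3)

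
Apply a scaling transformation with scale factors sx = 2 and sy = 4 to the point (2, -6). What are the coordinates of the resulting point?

Scaling matrix:
[[2, 0], [0, 4]]
Result: (2 × 2, -6 × 4) = (4, -24)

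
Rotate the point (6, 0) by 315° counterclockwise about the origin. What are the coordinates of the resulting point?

Rotation matrix for 315°: [[cos 315°, -sin 315°], [sin 315°, cos 315°]] ≈ [[0.707107, 0.707107], [-0.707107, 0.707107]]
[[0.707107, 0.707107], [-0.707107, 0.707107]] × [6, 0]ᵀ ≈ [4.2426, -4.2426]ᵀ
Result: (4.2426, -4.2426)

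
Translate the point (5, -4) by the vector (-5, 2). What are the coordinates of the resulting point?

Translation by (-5, 2) (homogeneous matrix [[1, 0, -5], [0, 1, 2], [0, 0, 1]]):
x' = 5 + -5 = 0
y' = -4 + 2 = -2
Result: (0, -2)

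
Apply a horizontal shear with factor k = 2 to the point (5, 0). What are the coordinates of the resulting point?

Shear matrix for horizontal shear with factor k = 2:
[[1, 2], [0, 1]]
Result: (5, 0) → (5, 0)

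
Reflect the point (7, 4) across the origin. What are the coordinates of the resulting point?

Reflection across origin: (7, 4) → (-7, -4)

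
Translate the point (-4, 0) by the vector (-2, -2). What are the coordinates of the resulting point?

Translation by (-2, -2) (homogeneous matrix [[1, 0, -2], [0, 1, -2], [0, 0, 1]]):
x' = -4 + -2 = -6
y' = 0 + -2 = -2
Result: (-6, -2)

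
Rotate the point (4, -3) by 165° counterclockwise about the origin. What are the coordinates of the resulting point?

Rotation matrix for 165°: [[cos 165°, -sin 165°], [sin 165°, cos 165°]] ≈ [[-0.965926, -0.258819], [0.258819, -0.965926]]
[[-0.965926, -0.258819], [0.258819, -0.965926]] × [4, -3]ᵀ ≈ [-3.0872, 3.9331]ᵀ
Result: (-3.0872, 3.9331)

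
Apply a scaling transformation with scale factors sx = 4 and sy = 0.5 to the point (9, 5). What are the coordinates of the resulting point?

Scaling matrix:
[[4, 0], [0, 0.50]]
Result: (9 × 4, 5 × 0.5) = (36, 2.5)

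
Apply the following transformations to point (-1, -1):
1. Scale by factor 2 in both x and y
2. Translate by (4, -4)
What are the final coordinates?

Step 1: Scale (-1, -1) by 2 → (-2, -2)
Step 2: Translate by (4, -4) → (2, -6)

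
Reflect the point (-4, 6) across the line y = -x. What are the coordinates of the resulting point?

Reflection across line y = -x: (-4, 6) → (-6, 4)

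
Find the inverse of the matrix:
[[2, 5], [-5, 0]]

For [[a,b],[c,d]], inverse = (1/det)·[[d,-b],[-c,a]]
det = (2)(0) - (5)(-5) = 0 - -25 = 25
Inverse = (1/25)·[[0, -5], [5, 2]]
= [[0, -1/5], [1/5, 2/25]]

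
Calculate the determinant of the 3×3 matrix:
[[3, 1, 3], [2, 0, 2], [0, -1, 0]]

Expansion along first row:
det = 3·det([[0,2],[-1,0]]) - 1·det([[2,2],[0,0]]) + 3·det([[2,0],[0,-1]])
    = 3·(0·0 - 2·-1) - 1·(2·0 - 2·0) + 3·(2·-1 - 0·0)
    = 3·2 - 1·0 + 3·-2
    = 6 + 0 + -6 = 0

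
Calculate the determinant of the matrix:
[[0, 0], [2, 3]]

For a 2×2 matrix [[a, b], [c, d]], det = ad - bc
det = (0)(3) - (0)(2) = 0 - 0 = 0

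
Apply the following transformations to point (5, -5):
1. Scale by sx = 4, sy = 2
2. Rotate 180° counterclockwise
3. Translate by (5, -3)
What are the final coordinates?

Step 1: Scale → (20, -10)
Step 2: Rotate 180° → (-20, 10)
Step 3: Translate → (-15, 7)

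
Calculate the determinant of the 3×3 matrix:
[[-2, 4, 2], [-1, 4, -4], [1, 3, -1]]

Expansion along first row:
det = -2·det([[4,-4],[3,-1]]) - 4·det([[-1,-4],[1,-1]]) + 2·det([[-1,4],[1,3]])
    = -2·(4·-1 - -4·3) - 4·(-1·-1 - -4·1) + 2·(-1·3 - 4·1)
    = -2·8 - 4·5 + 2·-7
    = -16 + -20 + -14 = -50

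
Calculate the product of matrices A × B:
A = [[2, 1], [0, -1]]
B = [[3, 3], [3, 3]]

Matrix multiplication:
C[0][0] = 2×3 + 1×3 = 9
C[0][1] = 2×3 + 1×3 = 9
C[1][0] = 0×3 + -1×3 = -3
C[1][1] = 0×3 + -1×3 = -3
Result: [[9, 9], [-3, -3]]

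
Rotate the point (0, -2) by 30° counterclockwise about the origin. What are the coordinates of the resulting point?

Rotation matrix for 30°: [[cos 30°, -sin 30°], [sin 30°, cos 30°]] ≈ [[0.866025, -0.500000], [0.500000, 0.866025]]
[[0.866025, -0.500000], [0.500000, 0.866025]] × [0, -2]ᵀ ≈ [1, -1.7321]ᵀ
Result: (1, -1.7321)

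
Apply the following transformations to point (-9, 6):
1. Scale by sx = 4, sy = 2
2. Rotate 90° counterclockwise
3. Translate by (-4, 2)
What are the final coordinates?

Step 1: Scale → (-36, 12)
Step 2: Rotate 90° → (-12, -36)
Step 3: Translate → (-16, -34)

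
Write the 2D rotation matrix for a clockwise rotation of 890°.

Rotation matrix formula: [[cos θ, -sin θ], [sin θ, cos θ]]
A clockwise rotation by 890° is equivalent to a counterclockwise rotation by -890°.
For θ = -890°:
cos(-890°) = -0.9848
sin(-890°) = -0.1736
Result: [[-0.9848, 0.1736], [-0.1736, -0.9848]]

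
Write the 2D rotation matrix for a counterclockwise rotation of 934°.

Rotation matrix formula: [[cos θ, -sin θ], [sin θ, cos θ]]
For θ = 934°:
cos(934°) = -0.8290
sin(934°) = -0.5592
Result: [[-0.8290, 0.5592], [-0.5592, -0.8290]]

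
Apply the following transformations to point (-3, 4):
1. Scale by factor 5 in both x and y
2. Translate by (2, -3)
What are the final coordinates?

Step 1: Scale (-3, 4) by 5 → (-15, 20)
Step 2: Translate by (2, -3) → (-13, 17)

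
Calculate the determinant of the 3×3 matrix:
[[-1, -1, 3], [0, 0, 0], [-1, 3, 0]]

Expansion along first row:
det = -1·det([[0,0],[3,0]]) - -1·det([[0,0],[-1,0]]) + 3·det([[0,0],[-1,3]])
    = -1·(0·0 - 0·3) - -1·(0·0 - 0·-1) + 3·(0·3 - 0·-1)
    = -1·0 - -1·0 + 3·0
    = 0 + 0 + 0 = 0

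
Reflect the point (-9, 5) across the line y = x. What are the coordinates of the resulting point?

Reflection across line y = x: (-9, 5) → (5, -9)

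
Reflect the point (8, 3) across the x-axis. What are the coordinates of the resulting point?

Reflection across x-axis: (8, 3) → (8, -3)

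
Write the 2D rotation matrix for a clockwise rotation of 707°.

Rotation matrix formula: [[cos θ, -sin θ], [sin θ, cos θ]]
A clockwise rotation by 707° is equivalent to a counterclockwise rotation by -707°.
For θ = -707°:
cos(-707°) = 0.9744
sin(-707°) = 0.2250
Result: [[0.9744, -0.2250], [0.2250, 0.9744]]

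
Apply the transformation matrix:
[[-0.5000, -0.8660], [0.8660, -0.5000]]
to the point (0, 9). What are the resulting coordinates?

Matrix multiplication:
[[-0.5000, -0.8660], [0.8660, -0.5000]] × [0, 9]ᵀ
= [(-0.5000)(0) + (-0.8660)(9), (0.8660)(0) + (-0.5000)(9)]ᵀ
= [-7.7940, -4.5000]ᵀ
Result: (-7.7940, -4.5000)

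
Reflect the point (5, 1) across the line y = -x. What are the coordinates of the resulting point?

Reflection across line y = -x: (5, 1) → (-1, -5)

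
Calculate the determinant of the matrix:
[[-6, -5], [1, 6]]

For a 2×2 matrix [[a, b], [c, d]], det = ad - bc
det = (-6)(6) - (-5)(1) = -36 - -5 = -31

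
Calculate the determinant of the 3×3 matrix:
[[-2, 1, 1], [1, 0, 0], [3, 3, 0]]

Expansion along first row:
det = -2·det([[0,0],[3,0]]) - 1·det([[1,0],[3,0]]) + 1·det([[1,0],[3,3]])
    = -2·(0·0 - 0·3) - 1·(1·0 - 0·3) + 1·(1·3 - 0·3)
    = -2·0 - 1·0 + 1·3
    = 0 + 0 + 3 = 3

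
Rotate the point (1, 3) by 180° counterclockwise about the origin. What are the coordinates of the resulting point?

Rotation matrix for 180°: [[cos 180°, -sin 180°], [sin 180°, cos 180°]] = [[-1, 0], [0, -1]]
[[-1, 0], [0, -1]] × [1, 3]ᵀ = [-1, -3]ᵀ
Result: (-1, -3)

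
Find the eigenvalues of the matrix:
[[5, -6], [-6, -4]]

Characteristic equation: det(A - λI) = 0
λ² - (trace)λ + (det) = 0
trace = 5 + -4 = 1, det = (5)(-4) - (-6)(-6) = -56
λ² - (1)λ + (-56) = 0
λ = (1 ± √((1)² - 4·(-56))) / 2 = (1 ± √225) / 2
Solving: λ = -7, 8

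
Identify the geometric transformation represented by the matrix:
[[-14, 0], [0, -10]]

This matrix represents: non-uniform scaling by sx = -14, sy = -10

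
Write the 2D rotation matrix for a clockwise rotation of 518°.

Rotation matrix formula: [[cos θ, -sin θ], [sin θ, cos θ]]
A clockwise rotation by 518° is equivalent to a counterclockwise rotation by -518°.
For θ = -518°:
cos(-518°) = -0.9272
sin(-518°) = -0.3746
Result: [[-0.9272, 0.3746], [-0.3746, -0.9272]]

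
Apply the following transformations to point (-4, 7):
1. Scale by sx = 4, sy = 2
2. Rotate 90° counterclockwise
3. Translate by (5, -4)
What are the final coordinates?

Step 1: Scale → (-16, 14)
Step 2: Rotate 90° → (-14, -16)
Step 3: Translate → (-9, -20)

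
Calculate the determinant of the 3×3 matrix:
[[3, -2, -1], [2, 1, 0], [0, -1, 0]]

Expansion along first row:
det = 3·det([[1,0],[-1,0]]) - -2·det([[2,0],[0,0]]) + -1·det([[2,1],[0,-1]])
    = 3·(1·0 - 0·-1) - -2·(2·0 - 0·0) + -1·(2·-1 - 1·0)
    = 3·0 - -2·0 + -1·-2
    = 0 + 0 + 2 = 2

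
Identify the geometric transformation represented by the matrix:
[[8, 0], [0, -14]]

This matrix represents: non-uniform scaling by sx = 8, sy = -14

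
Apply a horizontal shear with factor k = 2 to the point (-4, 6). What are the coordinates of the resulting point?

Shear matrix for horizontal shear with factor k = 2:
[[1, 2], [0, 1]]
Result: (-4, 6) → (8, 6)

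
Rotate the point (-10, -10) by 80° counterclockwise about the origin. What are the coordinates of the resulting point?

Rotation matrix for 80°: [[cos 80°, -sin 80°], [sin 80°, cos 80°]] ≈ [[0.173648, -0.984808], [0.984808, 0.173648]]
[[0.173648, -0.984808], [0.984808, 0.173648]] × [-10, -10]ᵀ ≈ [8.1116, -11.5846]ᵀ
Result: (8.1116, -11.5846)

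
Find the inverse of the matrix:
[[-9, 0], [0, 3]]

For [[a,b],[c,d]], inverse = (1/det)·[[d,-b],[-c,a]]
det = (-9)(3) - (0)(0) = -27 - 0 = -27
Inverse = (1/-27)·[[3, 0], [0, -9]]
= [[-1/9, 0], [0, 1/3]]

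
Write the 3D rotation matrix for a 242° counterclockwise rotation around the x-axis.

Rotation matrix for counterclockwise 242° around x-axis:
cos(242°) = -0.4695, sin(242°) = -0.8829
Result: [[1, 0, 0], [0, -0.4695, 0.8829], [0, -0.8829, -0.4695]]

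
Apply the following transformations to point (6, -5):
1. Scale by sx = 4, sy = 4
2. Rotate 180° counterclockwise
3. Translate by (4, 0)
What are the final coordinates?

Step 1: Scale → (24, -20)
Step 2: Rotate 180° → (-24, 20)
Step 3: Translate → (-20, 20)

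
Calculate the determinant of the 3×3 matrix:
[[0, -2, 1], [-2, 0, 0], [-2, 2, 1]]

Expansion along first row:
det = 0·det([[0,0],[2,1]]) - -2·det([[-2,0],[-2,1]]) + 1·det([[-2,0],[-2,2]])
    = 0·(0·1 - 0·2) - -2·(-2·1 - 0·-2) + 1·(-2·2 - 0·-2)
    = 0·0 - -2·-2 + 1·-4
    = 0 + -4 + -4 = -8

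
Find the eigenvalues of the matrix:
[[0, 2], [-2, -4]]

Characteristic equation: det(A - λI) = 0
λ² - (trace)λ + (det) = 0
trace = 0 + -4 = -4, det = (0)(-4) - (2)(-2) = 4
λ² - (-4)λ + (4) = 0
λ = (-4 ± √((-4)² - 4·(4))) / 2 = (-4 ± √0) / 2
Solving: λ = -2, -2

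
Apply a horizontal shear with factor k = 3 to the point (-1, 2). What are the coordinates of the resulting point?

Shear matrix for horizontal shear with factor k = 3:
[[1, 3], [0, 1]]
Result: (-1, 2) → (5, 2)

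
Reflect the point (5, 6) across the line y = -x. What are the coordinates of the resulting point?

Reflection across line y = -x: (5, 6) → (-6, -5)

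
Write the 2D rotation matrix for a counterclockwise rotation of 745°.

Rotation matrix formula: [[cos θ, -sin θ], [sin θ, cos θ]]
For θ = 745°:
cos(745°) = 0.9063
sin(745°) = 0.4226
Result: [[0.9063, -0.4226], [0.4226, 0.9063]]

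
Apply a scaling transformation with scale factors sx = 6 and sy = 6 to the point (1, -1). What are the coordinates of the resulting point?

Scaling matrix:
[[6, 0], [0, 6]]
Result: (1 × 6, -1 × 6) = (6, -6)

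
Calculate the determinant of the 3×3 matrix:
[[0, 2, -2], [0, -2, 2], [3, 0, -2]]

Expansion along first row:
det = 0·det([[-2,2],[0,-2]]) - 2·det([[0,2],[3,-2]]) + -2·det([[0,-2],[3,0]])
    = 0·(-2·-2 - 2·0) - 2·(0·-2 - 2·3) + -2·(0·0 - -2·3)
    = 0·4 - 2·-6 + -2·6
    = 0 + 12 + -12 = 0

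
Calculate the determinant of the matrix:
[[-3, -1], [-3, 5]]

For a 2×2 matrix [[a, b], [c, d]], det = ad - bc
det = (-3)(5) - (-1)(-3) = -15 - 3 = -18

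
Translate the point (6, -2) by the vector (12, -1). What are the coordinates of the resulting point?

Translation by (12, -1) (homogeneous matrix [[1, 0, 12], [0, 1, -1], [0, 0, 1]]):
x' = 6 + 12 = 18
y' = -2 + -1 = -3
Result: (18, -3)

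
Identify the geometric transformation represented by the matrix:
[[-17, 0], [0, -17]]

This matrix represents: uniform scaling by factor -17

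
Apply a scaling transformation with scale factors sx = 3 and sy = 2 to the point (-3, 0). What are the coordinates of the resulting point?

Scaling matrix:
[[3, 0], [0, 2]]
Result: (-3 × 3, 0 × 2) = (-9, 0)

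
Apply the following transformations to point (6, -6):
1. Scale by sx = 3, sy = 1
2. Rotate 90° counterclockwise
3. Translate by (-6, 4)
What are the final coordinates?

Step 1: Scale → (18, -6)
Step 2: Rotate 90° → (6, 18)
Step 3: Translate → (0, 22)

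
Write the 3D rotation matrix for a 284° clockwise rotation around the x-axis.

Rotation matrix for clockwise 284° around x-axis:
A clockwise rotation by 284° is a counterclockwise rotation by -284°.
cos(-284°) = 0.2419, sin(-284°) = 0.9703
Result: [[1, 0, 0], [0, 0.2419, -0.9703], [0, 0.9703, 0.2419]]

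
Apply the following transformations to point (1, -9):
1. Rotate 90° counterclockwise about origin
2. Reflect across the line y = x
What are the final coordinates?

Step 1: Rotate 90° → (9, 1)
Step 2: Reflect across line y = x → (1, 9)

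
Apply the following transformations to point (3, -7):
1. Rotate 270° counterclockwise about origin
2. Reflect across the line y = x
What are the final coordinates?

Step 1: Rotate 270° → (-7, -3)
Step 2: Reflect across line y = x → (-3, -7)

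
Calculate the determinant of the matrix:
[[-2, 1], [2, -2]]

For a 2×2 matrix [[a, b], [c, d]], det = ad - bc
det = (-2)(-2) - (1)(2) = 4 - 2 = 2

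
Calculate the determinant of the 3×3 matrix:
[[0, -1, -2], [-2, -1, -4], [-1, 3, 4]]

Expansion along first row:
det = 0·det([[-1,-4],[3,4]]) - -1·det([[-2,-4],[-1,4]]) + -2·det([[-2,-1],[-1,3]])
    = 0·(-1·4 - -4·3) - -1·(-2·4 - -4·-1) + -2·(-2·3 - -1·-1)
    = 0·8 - -1·-12 + -2·-7
    = 0 + -12 + 14 = 2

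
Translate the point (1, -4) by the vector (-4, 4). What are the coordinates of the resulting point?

Translation by (-4, 4) (homogeneous matrix [[1, 0, -4], [0, 1, 4], [0, 0, 1]]):
x' = 1 + -4 = -3
y' = -4 + 4 = 0
Result: (-3, 0)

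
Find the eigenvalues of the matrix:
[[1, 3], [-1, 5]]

Characteristic equation: det(A - λI) = 0
λ² - (trace)λ + (det) = 0
trace = 1 + 5 = 6, det = (1)(5) - (3)(-1) = 8
λ² - (6)λ + (8) = 0
λ = (6 ± √((6)² - 4·(8))) / 2 = (6 ± √4) / 2
Solving: λ = 2, 4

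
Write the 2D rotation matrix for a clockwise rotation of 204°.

Rotation matrix formula: [[cos θ, -sin θ], [sin θ, cos θ]]
A clockwise rotation by 204° is equivalent to a counterclockwise rotation by -204°.
For θ = -204°:
cos(-204°) = -0.9135
sin(-204°) = 0.4067
Result: [[-0.9135, -0.4067], [0.4067, -0.9135]]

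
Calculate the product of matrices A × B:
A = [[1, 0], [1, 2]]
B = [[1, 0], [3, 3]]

Matrix multiplication:
C[0][0] = 1×1 + 0×3 = 1
C[0][1] = 1×0 + 0×3 = 0
C[1][0] = 1×1 + 2×3 = 7
C[1][1] = 1×0 + 2×3 = 6
Result: [[1, 0], [7, 6]]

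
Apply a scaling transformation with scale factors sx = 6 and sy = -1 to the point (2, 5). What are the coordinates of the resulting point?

Scaling matrix:
[[6, 0], [0, -1]]
Result: (2 × 6, 5 × -1) = (12, -5)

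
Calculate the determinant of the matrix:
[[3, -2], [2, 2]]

For a 2×2 matrix [[a, b], [c, d]], det = ad - bc
det = (3)(2) - (-2)(2) = 6 - -4 = 10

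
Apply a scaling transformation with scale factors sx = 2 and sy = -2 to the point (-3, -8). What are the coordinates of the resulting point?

Scaling matrix:
[[2, 0], [0, -2]]
Result: (-3 × 2, -8 × -2) = (-6, 16)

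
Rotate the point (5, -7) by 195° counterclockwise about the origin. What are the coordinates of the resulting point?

Rotation matrix for 195°: [[cos 195°, -sin 195°], [sin 195°, cos 195°]] ≈ [[-0.965926, 0.258819], [-0.258819, -0.965926]]
[[-0.965926, 0.258819], [-0.258819, -0.965926]] × [5, -7]ᵀ ≈ [-6.6414, 5.4674]ᵀ
Result: (-6.6414, 5.4674)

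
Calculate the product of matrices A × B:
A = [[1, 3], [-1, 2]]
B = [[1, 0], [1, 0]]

Matrix multiplication:
C[0][0] = 1×1 + 3×1 = 4
C[0][1] = 1×0 + 3×0 = 0
C[1][0] = -1×1 + 2×1 = 1
C[1][1] = -1×0 + 2×0 = 0
Result: [[4, 0], [1, 0]]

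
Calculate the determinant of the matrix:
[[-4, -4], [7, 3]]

For a 2×2 matrix [[a, b], [c, d]], det = ad - bc
det = (-4)(3) - (-4)(7) = -12 - -28 = 16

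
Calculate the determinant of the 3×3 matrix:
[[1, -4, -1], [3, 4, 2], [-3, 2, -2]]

Expansion along first row:
det = 1·det([[4,2],[2,-2]]) - -4·det([[3,2],[-3,-2]]) + -1·det([[3,4],[-3,2]])
    = 1·(4·-2 - 2·2) - -4·(3·-2 - 2·-3) + -1·(3·2 - 4·-3)
    = 1·-12 - -4·0 + -1·18
    = -12 + 0 + -18 = -30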